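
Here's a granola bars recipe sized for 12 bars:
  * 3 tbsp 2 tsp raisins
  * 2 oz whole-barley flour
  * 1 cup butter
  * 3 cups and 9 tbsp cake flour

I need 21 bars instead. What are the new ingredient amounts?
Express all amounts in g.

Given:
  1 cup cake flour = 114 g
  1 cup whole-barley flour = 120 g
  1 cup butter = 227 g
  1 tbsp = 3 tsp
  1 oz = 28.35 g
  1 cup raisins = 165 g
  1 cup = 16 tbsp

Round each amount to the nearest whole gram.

Scaling factor: 21/12 = 7/4 = 1.75.
raisins: (3 tbsp + 2 tsp = 11/3 tbsp) × 7/4 ÷ 16 tbsp/cup × 165 g/cup ≈ 66 g
whole-barley flour: 2 oz × 7/4 × 28.35 g/oz ≈ 99 g
butter: 1 cup × 7/4 × 227 g/cup ≈ 397 g
cake flour: (3 cup + 9 tbsp = 3.5625 cup) × 7/4 × 114 g/cup ≈ 711 g

raisins: 66 g; whole-barley flour: 99 g; butter: 397 g; cake flour: 711 g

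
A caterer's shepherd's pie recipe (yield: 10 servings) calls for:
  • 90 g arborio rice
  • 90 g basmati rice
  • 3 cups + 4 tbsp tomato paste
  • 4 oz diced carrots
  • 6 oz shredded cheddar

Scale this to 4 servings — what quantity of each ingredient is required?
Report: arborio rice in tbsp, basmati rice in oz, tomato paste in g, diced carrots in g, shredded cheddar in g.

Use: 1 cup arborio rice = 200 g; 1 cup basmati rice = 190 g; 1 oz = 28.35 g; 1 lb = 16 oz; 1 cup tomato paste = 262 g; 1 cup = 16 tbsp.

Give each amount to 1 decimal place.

arborio rice: 2.9 tbsp; basmati rice: 1.3 oz; tomato paste: 340.6 g; diced carrots: 45.4 g; shredded cheddar: 68.0 g

Scaling factor: 4/10 = 2/5 = 0.4.
arborio rice: 90 g × 2/5 ÷ 200 g/cup × 16 tbsp/cup ≈ 2.9 tbsp
basmati rice: 90 g × 2/5 ÷ 28.35 g/oz ≈ 1.3 oz
tomato paste: (3 cup + 4 tbsp = 3.25 cup) × 2/5 × 262 g/cup = 340.6 g
diced carrots: 4 oz × 2/5 × 28.35 g/oz ≈ 45.4 g
shredded cheddar: 6 oz × 2/5 × 28.35 g/oz ≈ 68.0 g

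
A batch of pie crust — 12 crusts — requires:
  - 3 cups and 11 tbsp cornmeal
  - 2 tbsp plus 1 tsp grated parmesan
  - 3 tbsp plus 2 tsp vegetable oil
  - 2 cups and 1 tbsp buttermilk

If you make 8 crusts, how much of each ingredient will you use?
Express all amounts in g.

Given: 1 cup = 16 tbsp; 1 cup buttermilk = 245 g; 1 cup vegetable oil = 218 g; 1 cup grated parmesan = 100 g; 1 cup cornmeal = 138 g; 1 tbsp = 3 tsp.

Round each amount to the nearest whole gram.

cornmeal: 339 g; grated parmesan: 10 g; vegetable oil: 33 g; buttermilk: 337 g

Scaling factor: 8/12 = 2/3.
cornmeal: (3 cup + 11 tbsp = 3.6875 cup) × 2/3 × 138 g/cup ≈ 339 g
grated parmesan: (2 tbsp + 1 tsp = 7/3 tbsp) × 2/3 ÷ 16 tbsp/cup × 100 g/cup ≈ 10 g
vegetable oil: (3 tbsp + 2 tsp = 11/3 tbsp) × 2/3 ÷ 16 tbsp/cup × 218 g/cup ≈ 33 g
buttermilk: (2 cup + 1 tbsp = 2.0625 cup) × 2/3 × 245 g/cup ≈ 337 g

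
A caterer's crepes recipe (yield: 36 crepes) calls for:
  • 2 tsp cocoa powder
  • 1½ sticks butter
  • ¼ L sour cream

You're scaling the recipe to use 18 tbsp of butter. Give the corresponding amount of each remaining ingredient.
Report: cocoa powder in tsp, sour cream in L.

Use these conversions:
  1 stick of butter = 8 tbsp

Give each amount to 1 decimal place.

cocoa powder: 3.0 tsp; sour cream: 0.4 L

The original recipe has 12 tbsp of butter, so the scaling factor is 18 ÷ 12 = 3/2 = 1.5.
cocoa powder: 2 tsp × 3/2 = 3.0 tsp
sour cream: 0.25 L × 3/2 ≈ 0.4 L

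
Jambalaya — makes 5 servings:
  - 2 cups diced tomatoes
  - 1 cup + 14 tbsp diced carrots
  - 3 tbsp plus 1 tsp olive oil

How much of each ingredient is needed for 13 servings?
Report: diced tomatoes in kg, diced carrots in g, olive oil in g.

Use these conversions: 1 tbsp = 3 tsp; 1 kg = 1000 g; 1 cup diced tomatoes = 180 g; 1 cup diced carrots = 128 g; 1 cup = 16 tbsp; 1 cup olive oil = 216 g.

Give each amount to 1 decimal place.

diced tomatoes: 0.9 kg; diced carrots: 624.0 g; olive oil: 117.0 g

Scaling factor: 13/5 = 2.6.
diced tomatoes: 2 cup × 13/5 × 180 g/cup ÷ 1000 g/kg ≈ 0.9 kg
diced carrots: (1 cup + 14 tbsp = 1.875 cup) × 13/5 × 128 g/cup = 624.0 g
olive oil: (3 tbsp + 1 tsp = 10/3 tbsp) × 13/5 ÷ 16 tbsp/cup × 216 g/cup = 117.0 g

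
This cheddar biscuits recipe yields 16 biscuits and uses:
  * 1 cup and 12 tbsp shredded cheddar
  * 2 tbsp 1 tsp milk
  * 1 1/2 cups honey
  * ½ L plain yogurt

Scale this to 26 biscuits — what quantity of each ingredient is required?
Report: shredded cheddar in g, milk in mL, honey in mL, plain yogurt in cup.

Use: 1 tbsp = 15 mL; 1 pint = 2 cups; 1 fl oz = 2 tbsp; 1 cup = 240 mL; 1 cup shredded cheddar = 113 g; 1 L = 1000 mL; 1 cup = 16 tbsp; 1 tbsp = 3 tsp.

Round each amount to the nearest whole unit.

shredded cheddar: 321 g; milk: 57 mL; honey: 585 mL; plain yogurt: 3 cup

Scaling factor: 26/16 = 13/8 = 1.625.
shredded cheddar: (1 cup + 12 tbsp = 1.75 cup) × 13/8 × 113 g/cup ≈ 321 g
milk: (2 tbsp + 1 tsp = 7/3 tbsp) × 13/8 × 15 mL/tbsp ≈ 57 mL
honey: 1.5 cup × 13/8 × 240 mL/cup = 585 mL
plain yogurt: 0.5 L × 13/8 × 1000 mL/L ÷ 240 mL/cup ≈ 3 cup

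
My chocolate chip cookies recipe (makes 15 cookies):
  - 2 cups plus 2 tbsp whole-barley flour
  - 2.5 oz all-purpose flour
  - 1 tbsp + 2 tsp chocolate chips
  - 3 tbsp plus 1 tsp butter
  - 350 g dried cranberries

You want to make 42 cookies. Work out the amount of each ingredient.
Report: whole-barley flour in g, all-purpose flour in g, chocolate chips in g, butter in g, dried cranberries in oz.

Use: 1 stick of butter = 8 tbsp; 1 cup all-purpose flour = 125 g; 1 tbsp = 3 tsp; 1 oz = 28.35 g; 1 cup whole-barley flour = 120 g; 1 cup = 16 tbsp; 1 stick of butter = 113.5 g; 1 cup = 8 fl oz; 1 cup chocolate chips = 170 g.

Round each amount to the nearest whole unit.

whole-barley flour: 714 g; all-purpose flour: 198 g; chocolate chips: 50 g; butter: 132 g; dried cranberries: 35 oz

Scaling factor: 42/15 = 14/5 = 2.8.
whole-barley flour: (2 cup + 2 tbsp = 2.125 cup) × 14/5 × 120 g/cup = 714 g
all-purpose flour: 2.5 oz × 14/5 × 28.35 g/oz ≈ 198 g
chocolate chips: (1 tbsp + 2 tsp = 5/3 tbsp) × 14/5 ÷ 16 tbsp/cup × 170 g/cup ≈ 50 g
butter: (3 tbsp + 1 tsp = 10/3 tbsp) × 14/5 ÷ 8 tbsp/stick × 113.5 g/stick ≈ 132 g
dried cranberries: 350 g × 14/5 ÷ 28.35 g/oz ≈ 35 oz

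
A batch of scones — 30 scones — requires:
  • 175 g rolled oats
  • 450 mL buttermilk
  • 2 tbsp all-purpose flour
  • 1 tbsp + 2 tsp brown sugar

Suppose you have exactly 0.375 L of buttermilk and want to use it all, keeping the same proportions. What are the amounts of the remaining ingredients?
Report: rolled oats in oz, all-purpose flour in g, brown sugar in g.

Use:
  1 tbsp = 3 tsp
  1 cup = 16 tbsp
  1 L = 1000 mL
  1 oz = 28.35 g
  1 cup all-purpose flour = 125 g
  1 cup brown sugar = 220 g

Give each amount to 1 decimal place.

The original recipe has 0.45 L of buttermilk, so the scaling factor is 0.375 ÷ 0.45 = 5/6.
rolled oats: 175 g × 5/6 ÷ 28.35 g/oz ≈ 5.1 oz
all-purpose flour: 2 tbsp × 5/6 ÷ 16 tbsp/cup × 125 g/cup ≈ 13.0 g
brown sugar: (1 tbsp + 2 tsp = 5/3 tbsp) × 5/6 ÷ 16 tbsp/cup × 220 g/cup ≈ 19.1 g

rolled oats: 5.1 oz; all-purpose flour: 13.0 g; brown sugar: 19.1 g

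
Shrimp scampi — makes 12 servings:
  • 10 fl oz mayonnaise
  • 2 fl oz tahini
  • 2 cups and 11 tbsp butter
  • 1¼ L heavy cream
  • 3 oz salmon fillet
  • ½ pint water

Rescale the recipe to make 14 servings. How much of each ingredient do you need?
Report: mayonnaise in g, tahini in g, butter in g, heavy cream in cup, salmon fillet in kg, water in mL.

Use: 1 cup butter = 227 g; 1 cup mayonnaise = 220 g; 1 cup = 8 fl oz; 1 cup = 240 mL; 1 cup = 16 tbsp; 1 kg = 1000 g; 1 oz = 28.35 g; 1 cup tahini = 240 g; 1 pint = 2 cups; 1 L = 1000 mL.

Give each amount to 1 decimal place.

mayonnaise: 320.8 g; tahini: 70.0 g; butter: 711.7 g; heavy cream: 6.1 cup; salmon fillet: 0.1 kg; water: 280.0 mL

Scaling factor: 14/12 = 7/6.
mayonnaise: 10 fl oz × 7/6 ÷ 8 fl oz/cup × 220 g/cup ≈ 320.8 g
tahini: 2 fl oz × 7/6 ÷ 8 fl oz/cup × 240 g/cup = 70.0 g
butter: (2 cup + 11 tbsp = 2.6875 cup) × 7/6 × 227 g/cup ≈ 711.7 g
heavy cream: 1.25 L × 7/6 × 1000 mL/L ÷ 240 mL/cup ≈ 6.1 cup
salmon fillet: 3 oz × 7/6 × 28.35 g/oz ÷ 1000 g/kg ≈ 0.1 kg
water: 0.5 pint × 7/6 × 2 cup/pint × 240 mL/cup = 280.0 mL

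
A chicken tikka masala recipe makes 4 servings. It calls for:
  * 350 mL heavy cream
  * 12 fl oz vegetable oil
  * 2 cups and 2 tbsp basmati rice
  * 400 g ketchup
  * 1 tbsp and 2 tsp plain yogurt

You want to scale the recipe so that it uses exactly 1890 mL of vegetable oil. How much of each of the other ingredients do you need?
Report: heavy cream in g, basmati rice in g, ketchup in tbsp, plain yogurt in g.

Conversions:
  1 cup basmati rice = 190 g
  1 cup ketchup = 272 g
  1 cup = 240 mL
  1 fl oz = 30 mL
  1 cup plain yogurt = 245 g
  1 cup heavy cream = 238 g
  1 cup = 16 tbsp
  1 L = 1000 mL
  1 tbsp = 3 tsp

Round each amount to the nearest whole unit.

The original recipe has 360 mL of vegetable oil, so the scaling factor is 1890 ÷ 360 = 21/4 = 5.25.
heavy cream: 350 mL × 21/4 ÷ 240 mL/cup × 238 g/cup ≈ 1822 g
basmati rice: (2 cup + 2 tbsp = 2.125 cup) × 21/4 × 190 g/cup ≈ 2120 g
ketchup: 400 g × 21/4 ÷ 272 g/cup × 16 tbsp/cup ≈ 124 tbsp
plain yogurt: (1 tbsp + 2 tsp = 5/3 tbsp) × 21/4 ÷ 16 tbsp/cup × 245 g/cup ≈ 134 g

heavy cream: 1822 g; basmati rice: 2120 g; ketchup: 124 tbsp; plain yogurt: 134 g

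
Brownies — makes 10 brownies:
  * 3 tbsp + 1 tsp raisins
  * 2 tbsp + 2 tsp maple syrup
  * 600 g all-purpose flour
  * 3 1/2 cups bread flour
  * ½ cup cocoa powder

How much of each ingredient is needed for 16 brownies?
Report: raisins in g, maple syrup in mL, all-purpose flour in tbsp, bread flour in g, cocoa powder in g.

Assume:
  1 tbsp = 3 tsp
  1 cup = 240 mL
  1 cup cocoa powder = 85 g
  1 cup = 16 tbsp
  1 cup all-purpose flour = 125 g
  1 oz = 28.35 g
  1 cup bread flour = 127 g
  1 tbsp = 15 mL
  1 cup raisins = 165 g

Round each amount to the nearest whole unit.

Scaling factor: 16/10 = 8/5 = 1.6.
raisins: (3 tbsp + 1 tsp = 10/3 tbsp) × 8/5 ÷ 16 tbsp/cup × 165 g/cup = 55 g
maple syrup: (2 tbsp + 2 tsp = 8/3 tbsp) × 8/5 × 15 mL/tbsp = 64 mL
all-purpose flour: 600 g × 8/5 ÷ 125 g/cup × 16 tbsp/cup ≈ 123 tbsp
bread flour: 3.5 cup × 8/5 × 127 g/cup ≈ 711 g
cocoa powder: 0.5 cup × 8/5 × 85 g/cup = 68 g

raisins: 55 g; maple syrup: 64 mL; all-purpose flour: 123 tbsp; bread flour: 711 g; cocoa powder: 68 g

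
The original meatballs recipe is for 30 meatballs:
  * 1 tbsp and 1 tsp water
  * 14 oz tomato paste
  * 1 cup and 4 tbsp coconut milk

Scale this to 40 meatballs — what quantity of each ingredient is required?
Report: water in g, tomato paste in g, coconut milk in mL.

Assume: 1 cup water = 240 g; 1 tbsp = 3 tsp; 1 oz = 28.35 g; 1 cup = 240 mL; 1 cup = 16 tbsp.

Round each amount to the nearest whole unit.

water: 27 g; tomato paste: 529 g; coconut milk: 400 mL

Scaling factor: 40/30 = 4/3.
water: (1 tbsp + 1 tsp = 4/3 tbsp) × 4/3 ÷ 16 tbsp/cup × 240 g/cup ≈ 27 g
tomato paste: 14 oz × 4/3 × 28.35 g/oz ≈ 529 g
coconut milk: (1 cup + 4 tbsp = 1.25 cup) × 4/3 × 240 mL/cup = 400 mL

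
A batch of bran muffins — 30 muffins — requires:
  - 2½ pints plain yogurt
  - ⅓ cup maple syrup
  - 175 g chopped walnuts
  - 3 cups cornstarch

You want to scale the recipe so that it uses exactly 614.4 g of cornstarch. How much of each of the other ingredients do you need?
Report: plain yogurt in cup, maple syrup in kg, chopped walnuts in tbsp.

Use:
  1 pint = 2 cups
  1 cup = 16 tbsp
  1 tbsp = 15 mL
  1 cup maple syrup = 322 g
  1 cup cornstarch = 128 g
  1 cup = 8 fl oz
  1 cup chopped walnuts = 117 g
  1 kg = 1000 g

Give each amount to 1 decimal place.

The original recipe has 384 g of cornstarch, so the scaling factor is 614.4 ÷ 384 = 8/5 = 1.6.
plain yogurt: 2.5 pint × 8/5 × 2 cup/pint = 8.0 cup
maple syrup: 1/3 cup × 8/5 × 322 g/cup ÷ 1000 g/kg ≈ 0.2 kg
chopped walnuts: 175 g × 8/5 ÷ 117 g/cup × 16 tbsp/cup ≈ 38.3 tbsp

plain yogurt: 8.0 cup; maple syrup: 0.2 kg; chopped walnuts: 38.3 tbsp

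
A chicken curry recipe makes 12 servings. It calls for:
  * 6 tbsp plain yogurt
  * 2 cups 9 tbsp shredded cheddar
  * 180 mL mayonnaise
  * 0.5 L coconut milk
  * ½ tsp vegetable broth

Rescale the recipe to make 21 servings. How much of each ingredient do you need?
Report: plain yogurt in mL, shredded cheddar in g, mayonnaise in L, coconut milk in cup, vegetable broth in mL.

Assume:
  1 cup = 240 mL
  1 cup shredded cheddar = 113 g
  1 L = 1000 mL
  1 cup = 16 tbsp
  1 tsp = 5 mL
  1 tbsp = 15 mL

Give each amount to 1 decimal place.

plain yogurt: 157.5 mL; shredded cheddar: 506.7 g; mayonnaise: 0.3 L; coconut milk: 3.6 cup; vegetable broth: 4.4 mL

Scaling factor: 21/12 = 7/4 = 1.75.
plain yogurt: 6 tbsp × 7/4 × 15 mL/tbsp = 157.5 mL
shredded cheddar: (2 cup + 9 tbsp = 2.5625 cup) × 7/4 × 113 g/cup ≈ 506.7 g
mayonnaise: 180 mL × 7/4 ÷ 1000 mL/L ≈ 0.3 L
coconut milk: 0.5 L × 7/4 × 1000 mL/L ÷ 240 mL/cup ≈ 3.6 cup
vegetable broth: 0.5 tsp × 7/4 × 5 mL/tsp ≈ 4.4 mL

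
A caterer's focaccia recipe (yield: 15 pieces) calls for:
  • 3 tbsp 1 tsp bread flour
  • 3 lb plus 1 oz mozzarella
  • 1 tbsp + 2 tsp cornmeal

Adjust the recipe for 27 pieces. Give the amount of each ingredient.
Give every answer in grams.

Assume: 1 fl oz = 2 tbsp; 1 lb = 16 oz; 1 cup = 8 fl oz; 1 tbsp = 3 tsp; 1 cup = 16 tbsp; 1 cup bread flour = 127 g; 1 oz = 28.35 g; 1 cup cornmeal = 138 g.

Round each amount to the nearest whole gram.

Scaling factor: 27/15 = 9/5 = 1.8.
bread flour: (3 tbsp + 1 tsp = 10/3 tbsp) × 9/5 ÷ 16 tbsp/cup × 127 g/cup ≈ 48 g
mozzarella: (3 lb + 1 oz = 3.0625 lb) × 9/5 × 16 oz/lb × 28.35 g/oz ≈ 2500 g
cornmeal: (1 tbsp + 2 tsp = 5/3 tbsp) × 9/5 ÷ 16 tbsp/cup × 138 g/cup ≈ 26 g

bread flour: 48 g; mozzarella: 2500 g; cornmeal: 26 g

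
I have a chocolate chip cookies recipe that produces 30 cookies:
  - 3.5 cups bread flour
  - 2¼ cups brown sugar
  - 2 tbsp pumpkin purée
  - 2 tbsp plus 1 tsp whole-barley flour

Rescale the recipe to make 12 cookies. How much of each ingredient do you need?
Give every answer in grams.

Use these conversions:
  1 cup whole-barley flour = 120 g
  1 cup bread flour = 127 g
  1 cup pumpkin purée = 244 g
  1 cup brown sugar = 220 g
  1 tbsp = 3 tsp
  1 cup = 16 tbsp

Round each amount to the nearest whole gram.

Scaling factor: 12/30 = 2/5 = 0.4.
bread flour: 3.5 cup × 2/5 × 127 g/cup ≈ 178 g
brown sugar: 2.25 cup × 2/5 × 220 g/cup = 198 g
pumpkin purée: 2 tbsp × 2/5 ÷ 16 tbsp/cup × 244 g/cup ≈ 12 g
whole-barley flour: (2 tbsp + 1 tsp = 7/3 tbsp) × 2/5 ÷ 16 tbsp/cup × 120 g/cup = 7 g

bread flour: 178 g; brown sugar: 198 g; pumpkin purée: 12 g; whole-barley flour: 7 g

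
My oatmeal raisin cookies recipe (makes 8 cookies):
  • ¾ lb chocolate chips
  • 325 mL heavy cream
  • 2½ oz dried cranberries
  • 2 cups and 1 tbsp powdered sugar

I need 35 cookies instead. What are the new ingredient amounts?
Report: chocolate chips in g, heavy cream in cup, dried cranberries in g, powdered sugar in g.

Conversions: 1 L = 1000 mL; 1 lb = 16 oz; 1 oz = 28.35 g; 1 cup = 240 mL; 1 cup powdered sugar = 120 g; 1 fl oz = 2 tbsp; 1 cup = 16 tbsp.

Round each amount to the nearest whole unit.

Scaling factor: 35/8 = 4.375.
chocolate chips: 0.75 lb × 35/8 × 16 oz/lb × 28.35 g/oz ≈ 1488 g
heavy cream: 325 mL × 35/8 ÷ 240 mL/cup ≈ 6 cup
dried cranberries: 2.5 oz × 35/8 × 28.35 g/oz ≈ 310 g
powdered sugar: (2 cup + 1 tbsp = 2.0625 cup) × 35/8 × 120 g/cup ≈ 1083 g

chocolate chips: 1488 g; heavy cream: 6 cup; dried cranberries: 310 g; powdered sugar: 1083 g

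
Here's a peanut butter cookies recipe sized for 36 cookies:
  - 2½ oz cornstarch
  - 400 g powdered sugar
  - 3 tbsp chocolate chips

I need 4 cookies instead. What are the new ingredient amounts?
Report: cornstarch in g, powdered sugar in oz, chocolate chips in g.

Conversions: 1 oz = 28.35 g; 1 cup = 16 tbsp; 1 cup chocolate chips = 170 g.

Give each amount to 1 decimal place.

Scaling factor: 4/36 = 1/9.
cornstarch: 2.5 oz × 1/9 × 28.35 g/oz ≈ 7.9 g
powdered sugar: 400 g × 1/9 ÷ 28.35 g/oz ≈ 1.6 oz
chocolate chips: 3 tbsp × 1/9 ÷ 16 tbsp/cup × 170 g/cup ≈ 3.5 g

cornstarch: 7.9 g; powdered sugar: 1.6 oz; chocolate chips: 3.5 g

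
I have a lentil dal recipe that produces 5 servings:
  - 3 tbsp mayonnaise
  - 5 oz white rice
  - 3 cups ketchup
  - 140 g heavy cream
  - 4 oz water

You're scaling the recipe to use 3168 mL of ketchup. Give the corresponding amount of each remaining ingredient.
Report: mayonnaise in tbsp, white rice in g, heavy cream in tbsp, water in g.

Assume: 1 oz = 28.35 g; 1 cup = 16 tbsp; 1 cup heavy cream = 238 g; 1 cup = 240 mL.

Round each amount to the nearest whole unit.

The original recipe has 720 mL of ketchup, so the scaling factor is 3168 ÷ 720 = 22/5 = 4.4.
mayonnaise: 3 tbsp × 22/5 ≈ 13 tbsp
white rice: 5 oz × 22/5 × 28.35 g/oz ≈ 624 g
heavy cream: 140 g × 22/5 ÷ 238 g/cup × 16 tbsp/cup ≈ 41 tbsp
water: 4 oz × 22/5 × 28.35 g/oz ≈ 499 g

mayonnaise: 13 tbsp; white rice: 624 g; heavy cream: 41 tbsp; water: 499 g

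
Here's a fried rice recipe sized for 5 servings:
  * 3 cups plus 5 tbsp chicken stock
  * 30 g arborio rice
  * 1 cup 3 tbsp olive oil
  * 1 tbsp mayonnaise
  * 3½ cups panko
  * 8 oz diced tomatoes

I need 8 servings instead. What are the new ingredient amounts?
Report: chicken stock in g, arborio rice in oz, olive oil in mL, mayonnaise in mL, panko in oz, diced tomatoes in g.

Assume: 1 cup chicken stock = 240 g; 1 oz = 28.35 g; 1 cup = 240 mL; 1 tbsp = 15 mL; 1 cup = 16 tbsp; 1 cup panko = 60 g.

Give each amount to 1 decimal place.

chicken stock: 1272.0 g; arborio rice: 1.7 oz; olive oil: 456.0 mL; mayonnaise: 24.0 mL; panko: 11.9 oz; diced tomatoes: 362.9 g

Scaling factor: 8/5 = 1.6.
chicken stock: (3 cup + 5 tbsp = 3.3125 cup) × 8/5 × 240 g/cup = 1272.0 g
arborio rice: 30 g × 8/5 ÷ 28.35 g/oz ≈ 1.7 oz
olive oil: (1 cup + 3 tbsp = 1.1875 cup) × 8/5 × 240 mL/cup = 456.0 mL
mayonnaise: 1 tbsp × 8/5 × 15 mL/tbsp = 24.0 mL
panko: 3.5 cup × 8/5 × 60 g/cup ÷ 28.35 g/oz ≈ 11.9 oz
diced tomatoes: 8 oz × 8/5 × 28.35 g/oz ≈ 362.9 g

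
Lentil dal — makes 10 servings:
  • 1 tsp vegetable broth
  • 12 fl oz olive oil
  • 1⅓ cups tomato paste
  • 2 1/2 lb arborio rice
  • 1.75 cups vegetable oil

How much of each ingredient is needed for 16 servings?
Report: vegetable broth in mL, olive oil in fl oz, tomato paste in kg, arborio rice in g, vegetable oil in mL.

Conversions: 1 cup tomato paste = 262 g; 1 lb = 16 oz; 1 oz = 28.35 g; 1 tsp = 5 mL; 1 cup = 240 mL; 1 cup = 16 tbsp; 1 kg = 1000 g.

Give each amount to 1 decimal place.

Scaling factor: 16/10 = 8/5 = 1.6.
vegetable broth: 1 tsp × 8/5 × 5 mL/tsp = 8.0 mL
olive oil: 12 fl oz × 8/5 = 19.2 fl oz
tomato paste: 4/3 cup × 8/5 × 262 g/cup ÷ 1000 g/kg ≈ 0.6 kg
arborio rice: 2.5 lb × 8/5 × 16 oz/lb × 28.35 g/oz = 1814.4 g
vegetable oil: 1.75 cup × 8/5 × 240 mL/cup = 672.0 mL

vegetable broth: 8.0 mL; olive oil: 19.2 fl oz; tomato paste: 0.6 kg; arborio rice: 1814.4 g; vegetable oil: 672.0 mL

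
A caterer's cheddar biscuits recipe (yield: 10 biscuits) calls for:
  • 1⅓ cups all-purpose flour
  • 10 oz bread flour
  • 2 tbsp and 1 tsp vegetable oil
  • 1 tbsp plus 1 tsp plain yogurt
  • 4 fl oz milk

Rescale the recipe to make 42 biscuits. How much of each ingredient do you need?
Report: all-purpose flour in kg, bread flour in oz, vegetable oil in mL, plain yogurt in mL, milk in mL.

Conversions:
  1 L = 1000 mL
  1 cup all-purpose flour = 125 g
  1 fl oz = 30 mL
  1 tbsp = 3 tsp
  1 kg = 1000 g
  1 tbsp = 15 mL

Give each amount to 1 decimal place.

all-purpose flour: 0.7 kg; bread flour: 42.0 oz; vegetable oil: 147.0 mL; plain yogurt: 84.0 mL; milk: 504.0 mL

Scaling factor: 42/10 = 21/5 = 4.2.
all-purpose flour: 4/3 cup × 21/5 × 125 g/cup ÷ 1000 g/kg = 0.7 kg
bread flour: 10 oz × 21/5 = 42.0 oz
vegetable oil: (2 tbsp + 1 tsp = 7/3 tbsp) × 21/5 × 15 mL/tbsp = 147.0 mL
plain yogurt: (1 tbsp + 1 tsp = 4/3 tbsp) × 21/5 × 15 mL/tbsp = 84.0 mL
milk: 4 fl oz × 21/5 × 30 mL/fl oz = 504.0 mL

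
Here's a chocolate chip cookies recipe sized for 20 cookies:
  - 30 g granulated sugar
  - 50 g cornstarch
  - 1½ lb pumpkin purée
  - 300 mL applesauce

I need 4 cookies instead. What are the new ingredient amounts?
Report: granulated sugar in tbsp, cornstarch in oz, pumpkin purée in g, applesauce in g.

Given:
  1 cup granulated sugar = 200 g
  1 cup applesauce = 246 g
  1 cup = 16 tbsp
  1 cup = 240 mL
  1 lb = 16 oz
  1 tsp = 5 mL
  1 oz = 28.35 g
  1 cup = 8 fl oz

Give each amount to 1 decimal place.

granulated sugar: 0.5 tbsp; cornstarch: 0.4 oz; pumpkin purée: 136.1 g; applesauce: 61.5 g

Scaling factor: 4/20 = 1/5 = 0.2.
granulated sugar: 30 g × 1/5 ÷ 200 g/cup × 16 tbsp/cup ≈ 0.5 tbsp
cornstarch: 50 g × 1/5 ÷ 28.35 g/oz ≈ 0.4 oz
pumpkin purée: 1.5 lb × 1/5 × 16 oz/lb × 28.35 g/oz ≈ 136.1 g
applesauce: 300 mL × 1/5 ÷ 240 mL/cup × 246 g/cup = 61.5 g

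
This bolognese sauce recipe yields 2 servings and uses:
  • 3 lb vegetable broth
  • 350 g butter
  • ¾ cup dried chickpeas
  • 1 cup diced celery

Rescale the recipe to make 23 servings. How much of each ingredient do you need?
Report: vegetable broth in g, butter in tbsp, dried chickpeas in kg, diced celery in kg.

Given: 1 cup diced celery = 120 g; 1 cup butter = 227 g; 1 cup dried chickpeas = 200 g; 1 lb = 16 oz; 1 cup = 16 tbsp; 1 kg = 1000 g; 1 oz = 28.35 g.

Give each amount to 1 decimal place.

vegetable broth: 15649.2 g; butter: 283.7 tbsp; dried chickpeas: 1.7 kg; diced celery: 1.4 kg

Scaling factor: 23/2 = 11.5.
vegetable broth: 3 lb × 23/2 × 16 oz/lb × 28.35 g/oz = 15649.2 g
butter: 350 g × 23/2 ÷ 227 g/cup × 16 tbsp/cup ≈ 283.7 tbsp
dried chickpeas: 0.75 cup × 23/2 × 200 g/cup ÷ 1000 g/kg ≈ 1.7 kg
diced celery: 1 cup × 23/2 × 120 g/cup ÷ 1000 g/kg ≈ 1.4 kg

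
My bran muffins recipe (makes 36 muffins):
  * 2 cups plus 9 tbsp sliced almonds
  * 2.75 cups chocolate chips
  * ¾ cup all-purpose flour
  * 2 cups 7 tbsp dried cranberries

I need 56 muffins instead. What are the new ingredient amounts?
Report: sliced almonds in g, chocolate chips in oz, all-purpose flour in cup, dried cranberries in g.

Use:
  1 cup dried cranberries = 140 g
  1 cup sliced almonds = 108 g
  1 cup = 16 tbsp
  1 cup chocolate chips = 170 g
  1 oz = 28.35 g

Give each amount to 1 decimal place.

sliced almonds: 430.5 g; chocolate chips: 25.7 oz; all-purpose flour: 1.2 cup; dried cranberries: 530.8 g

Scaling factor: 56/36 = 14/9.
sliced almonds: (2 cup + 9 tbsp = 2.5625 cup) × 14/9 × 108 g/cup = 430.5 g
chocolate chips: 2.75 cup × 14/9 × 170 g/cup ÷ 28.35 g/oz ≈ 25.7 oz
all-purpose flour: 0.75 cup × 14/9 ≈ 1.2 cup
dried cranberries: (2 cup + 7 tbsp = 2.4375 cup) × 14/9 × 140 g/cup ≈ 530.8 g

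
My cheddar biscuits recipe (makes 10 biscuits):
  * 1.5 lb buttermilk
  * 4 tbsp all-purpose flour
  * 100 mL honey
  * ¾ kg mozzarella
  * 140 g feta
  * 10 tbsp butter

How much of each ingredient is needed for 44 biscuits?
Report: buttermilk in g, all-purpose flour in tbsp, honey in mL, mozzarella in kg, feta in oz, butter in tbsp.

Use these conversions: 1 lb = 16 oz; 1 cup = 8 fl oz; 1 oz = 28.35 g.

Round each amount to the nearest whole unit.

Scaling factor: 44/10 = 22/5 = 4.4.
buttermilk: 1.5 lb × 22/5 × 16 oz/lb × 28.35 g/oz ≈ 2994 g
all-purpose flour: 4 tbsp × 22/5 ≈ 18 tbsp
honey: 100 mL × 22/5 = 440 mL
mozzarella: 0.75 kg × 22/5 ≈ 3 kg
feta: 140 g × 22/5 ÷ 28.35 g/oz ≈ 22 oz
butter: 10 tbsp × 22/5 = 44 tbsp

buttermilk: 2994 g; all-purpose flour: 18 tbsp; honey: 440 mL; mozzarella: 3 kg; feta: 22 oz; butter: 44 tbsp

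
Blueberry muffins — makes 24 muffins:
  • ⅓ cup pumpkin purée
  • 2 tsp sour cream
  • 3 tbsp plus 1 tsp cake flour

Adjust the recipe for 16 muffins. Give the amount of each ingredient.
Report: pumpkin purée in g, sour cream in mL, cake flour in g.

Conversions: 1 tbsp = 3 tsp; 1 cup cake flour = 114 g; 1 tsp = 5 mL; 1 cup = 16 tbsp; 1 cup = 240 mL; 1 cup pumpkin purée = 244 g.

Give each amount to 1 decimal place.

pumpkin purée: 54.2 g; sour cream: 6.7 mL; cake flour: 15.8 g

Scaling factor: 16/24 = 2/3.
pumpkin purée: 1/3 cup × 2/3 × 244 g/cup ≈ 54.2 g
sour cream: 2 tsp × 2/3 × 5 mL/tsp ≈ 6.7 mL
cake flour: (3 tbsp + 1 tsp = 10/3 tbsp) × 2/3 ÷ 16 tbsp/cup × 114 g/cup ≈ 15.8 g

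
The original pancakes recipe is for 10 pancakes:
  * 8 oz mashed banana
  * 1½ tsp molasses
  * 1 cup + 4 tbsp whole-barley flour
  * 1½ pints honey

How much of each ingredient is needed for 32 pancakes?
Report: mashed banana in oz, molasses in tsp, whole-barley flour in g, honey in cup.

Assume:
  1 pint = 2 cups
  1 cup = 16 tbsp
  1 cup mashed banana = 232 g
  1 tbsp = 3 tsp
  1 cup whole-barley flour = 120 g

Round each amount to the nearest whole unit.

mashed banana: 26 oz; molasses: 5 tsp; whole-barley flour: 480 g; honey: 10 cup

Scaling factor: 32/10 = 16/5 = 3.2.
mashed banana: 8 oz × 16/5 ≈ 26 oz
molasses: 1.5 tsp × 16/5 ≈ 5 tsp
whole-barley flour: (1 cup + 4 tbsp = 1.25 cup) × 16/5 × 120 g/cup = 480 g
honey: 1.5 pint × 16/5 × 2 cup/pint ≈ 10 cup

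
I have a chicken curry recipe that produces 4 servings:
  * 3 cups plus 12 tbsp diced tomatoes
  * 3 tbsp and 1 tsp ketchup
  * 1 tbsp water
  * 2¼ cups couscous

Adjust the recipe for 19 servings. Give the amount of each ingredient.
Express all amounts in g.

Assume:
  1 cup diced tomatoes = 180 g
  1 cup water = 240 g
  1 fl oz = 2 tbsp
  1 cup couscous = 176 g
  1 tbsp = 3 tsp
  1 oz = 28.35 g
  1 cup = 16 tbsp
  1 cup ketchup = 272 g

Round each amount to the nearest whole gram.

diced tomatoes: 3206 g; ketchup: 269 g; water: 71 g; couscous: 1881 g

Scaling factor: 19/4 = 4.75.
diced tomatoes: (3 cup + 12 tbsp = 3.75 cup) × 19/4 × 180 g/cup ≈ 3206 g
ketchup: (3 tbsp + 1 tsp = 10/3 tbsp) × 19/4 ÷ 16 tbsp/cup × 272 g/cup ≈ 269 g
water: 1 tbsp × 19/4 ÷ 16 tbsp/cup × 240 g/cup ≈ 71 g
couscous: 2.25 cup × 19/4 × 176 g/cup = 1881 g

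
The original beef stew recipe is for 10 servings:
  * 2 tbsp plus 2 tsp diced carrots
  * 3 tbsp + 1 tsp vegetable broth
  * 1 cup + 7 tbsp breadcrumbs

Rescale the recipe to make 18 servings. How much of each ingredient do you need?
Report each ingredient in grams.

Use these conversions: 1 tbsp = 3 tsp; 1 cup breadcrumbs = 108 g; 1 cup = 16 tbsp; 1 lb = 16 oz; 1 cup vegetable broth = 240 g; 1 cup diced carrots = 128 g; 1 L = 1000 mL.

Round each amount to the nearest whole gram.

Scaling factor: 18/10 = 9/5 = 1.8.
diced carrots: (2 tbsp + 2 tsp = 8/3 tbsp) × 9/5 ÷ 16 tbsp/cup × 128 g/cup ≈ 38 g
vegetable broth: (3 tbsp + 1 tsp = 10/3 tbsp) × 9/5 ÷ 16 tbsp/cup × 240 g/cup = 90 g
breadcrumbs: (1 cup + 7 tbsp = 1.4375 cup) × 9/5 × 108 g/cup ≈ 279 g

diced carrots: 38 g; vegetable broth: 90 g; breadcrumbs: 279 g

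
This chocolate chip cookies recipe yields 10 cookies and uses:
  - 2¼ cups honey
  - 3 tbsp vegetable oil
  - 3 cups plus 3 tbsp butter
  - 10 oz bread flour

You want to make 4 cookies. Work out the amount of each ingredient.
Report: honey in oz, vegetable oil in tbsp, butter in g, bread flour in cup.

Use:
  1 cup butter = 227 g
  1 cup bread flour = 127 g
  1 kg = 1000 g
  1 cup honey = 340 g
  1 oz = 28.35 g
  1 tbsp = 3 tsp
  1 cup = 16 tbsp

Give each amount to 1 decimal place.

Scaling factor: 4/10 = 2/5 = 0.4.
honey: 2.25 cup × 2/5 × 340 g/cup ÷ 28.35 g/oz ≈ 10.8 oz
vegetable oil: 3 tbsp × 2/5 = 1.2 tbsp
butter: (3 cup + 3 tbsp = 3.1875 cup) × 2/5 × 227 g/cup ≈ 289.4 g
bread flour: 10 oz × 2/5 × 28.35 g/oz ÷ 127 g/cup ≈ 0.9 cup

honey: 10.8 oz; vegetable oil: 1.2 tbsp; butter: 289.4 g; bread flour: 0.9 cup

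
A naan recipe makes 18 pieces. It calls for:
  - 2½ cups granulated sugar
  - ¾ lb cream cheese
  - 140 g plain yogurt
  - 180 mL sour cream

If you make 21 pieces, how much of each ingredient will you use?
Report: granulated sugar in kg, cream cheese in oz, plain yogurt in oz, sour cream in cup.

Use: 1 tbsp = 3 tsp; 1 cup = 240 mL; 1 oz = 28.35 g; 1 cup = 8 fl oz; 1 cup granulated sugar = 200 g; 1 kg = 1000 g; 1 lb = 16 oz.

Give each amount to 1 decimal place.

Scaling factor: 21/18 = 7/6.
granulated sugar: 2.5 cup × 7/6 × 200 g/cup ÷ 1000 g/kg ≈ 0.6 kg
cream cheese: 0.75 lb × 7/6 × 16 oz/lb = 14.0 oz
plain yogurt: 140 g × 7/6 ÷ 28.35 g/oz ≈ 5.8 oz
sour cream: 180 mL × 7/6 ÷ 240 mL/cup ≈ 0.9 cup

granulated sugar: 0.6 kg; cream cheese: 14.0 oz; plain yogurt: 5.8 oz; sour cream: 0.9 cup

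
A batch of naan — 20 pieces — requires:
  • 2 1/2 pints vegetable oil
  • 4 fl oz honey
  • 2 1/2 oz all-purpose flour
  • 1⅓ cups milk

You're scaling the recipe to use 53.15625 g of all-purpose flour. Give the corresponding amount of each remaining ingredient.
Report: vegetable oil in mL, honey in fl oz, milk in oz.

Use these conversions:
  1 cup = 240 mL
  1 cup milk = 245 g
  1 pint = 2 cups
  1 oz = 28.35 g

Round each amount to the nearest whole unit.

vegetable oil: 900 mL; honey: 3 fl oz; milk: 9 oz

The original recipe has 70.875 g of all-purpose flour, so the scaling factor is 53.15625 ÷ 70.875 = 3/4 = 0.75.
vegetable oil: 2.5 pint × 3/4 × 2 cup/pint × 240 mL/cup = 900 mL
honey: 4 fl oz × 3/4 = 3 fl oz
milk: 4/3 cup × 3/4 × 245 g/cup ÷ 28.35 g/oz ≈ 9 oz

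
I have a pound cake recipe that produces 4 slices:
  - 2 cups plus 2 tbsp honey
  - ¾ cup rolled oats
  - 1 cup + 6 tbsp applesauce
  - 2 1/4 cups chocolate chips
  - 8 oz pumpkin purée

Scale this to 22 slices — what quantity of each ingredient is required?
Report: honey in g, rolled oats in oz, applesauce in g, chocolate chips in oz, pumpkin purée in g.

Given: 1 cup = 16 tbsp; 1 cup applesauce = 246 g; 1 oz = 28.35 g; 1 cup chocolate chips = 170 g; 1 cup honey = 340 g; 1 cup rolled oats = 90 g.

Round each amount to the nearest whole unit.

Scaling factor: 22/4 = 11/2 = 5.5.
honey: (2 cup + 2 tbsp = 2.125 cup) × 11/2 × 340 g/cup ≈ 3974 g
rolled oats: 0.75 cup × 11/2 × 90 g/cup ÷ 28.35 g/oz ≈ 13 oz
applesauce: (1 cup + 6 tbsp = 1.375 cup) × 11/2 × 246 g/cup ≈ 1860 g
chocolate chips: 2.25 cup × 11/2 × 170 g/cup ÷ 28.35 g/oz ≈ 74 oz
pumpkin purée: 8 oz × 11/2 × 28.35 g/oz ≈ 1247 g

honey: 3974 g; rolled oats: 13 oz; applesauce: 1860 g; chocolate chips: 74 oz; pumpkin purée: 1247 g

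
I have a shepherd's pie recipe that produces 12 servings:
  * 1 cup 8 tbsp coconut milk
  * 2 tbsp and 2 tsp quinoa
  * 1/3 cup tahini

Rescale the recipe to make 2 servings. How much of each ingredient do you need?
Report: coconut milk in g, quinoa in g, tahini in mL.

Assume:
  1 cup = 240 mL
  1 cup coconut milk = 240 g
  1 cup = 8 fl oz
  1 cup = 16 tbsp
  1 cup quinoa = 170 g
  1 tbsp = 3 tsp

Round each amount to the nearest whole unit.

Scaling factor: 2/12 = 1/6.
coconut milk: (1 cup + 8 tbsp = 1.5 cup) × 1/6 × 240 g/cup = 60 g
quinoa: (2 tbsp + 2 tsp = 8/3 tbsp) × 1/6 ÷ 16 tbsp/cup × 170 g/cup ≈ 5 g
tahini: 1/3 cup × 1/6 × 240 mL/cup ≈ 13 mL

coconut milk: 60 g; quinoa: 5 g; tahini: 13 mL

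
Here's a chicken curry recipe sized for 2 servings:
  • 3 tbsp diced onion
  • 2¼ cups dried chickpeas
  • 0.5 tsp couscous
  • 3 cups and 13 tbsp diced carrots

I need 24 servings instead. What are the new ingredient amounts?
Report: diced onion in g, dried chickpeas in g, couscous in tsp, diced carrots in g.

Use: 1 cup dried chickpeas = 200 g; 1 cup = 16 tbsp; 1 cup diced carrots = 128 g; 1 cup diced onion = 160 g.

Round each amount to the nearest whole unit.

diced onion: 360 g; dried chickpeas: 5400 g; couscous: 6 tsp; diced carrots: 5856 g

Scaling factor: 24/2 = 12.
diced onion: 3 tbsp × 12 ÷ 16 tbsp/cup × 160 g/cup = 360 g
dried chickpeas: 2.25 cup × 12 × 200 g/cup = 5400 g
couscous: 0.5 tsp × 12 = 6 tsp
diced carrots: (3 cup + 13 tbsp = 3.8125 cup) × 12 × 128 g/cup = 5856 g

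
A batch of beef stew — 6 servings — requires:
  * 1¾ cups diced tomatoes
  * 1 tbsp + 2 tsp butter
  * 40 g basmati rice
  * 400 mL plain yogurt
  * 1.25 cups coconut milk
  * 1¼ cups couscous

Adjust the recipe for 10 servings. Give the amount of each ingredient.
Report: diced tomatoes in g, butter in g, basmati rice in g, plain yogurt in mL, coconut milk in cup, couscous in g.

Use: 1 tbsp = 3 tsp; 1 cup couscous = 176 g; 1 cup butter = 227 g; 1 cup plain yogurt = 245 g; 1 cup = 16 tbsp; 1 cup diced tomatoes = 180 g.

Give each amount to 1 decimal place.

Scaling factor: 10/6 = 5/3.
diced tomatoes: 1.75 cup × 5/3 × 180 g/cup = 525.0 g
butter: (1 tbsp + 2 tsp = 5/3 tbsp) × 5/3 ÷ 16 tbsp/cup × 227 g/cup ≈ 39.4 g
basmati rice: 40 g × 5/3 ≈ 66.7 g
plain yogurt: 400 mL × 5/3 ≈ 666.7 mL
coconut milk: 1.25 cup × 5/3 ≈ 2.1 cup
couscous: 1.25 cup × 5/3 × 176 g/cup ≈ 366.7 g

diced tomatoes: 525.0 g; butter: 39.4 g; basmati rice: 66.7 g; plain yogurt: 666.7 mL; coconut milk: 2.1 cup; couscous: 366.7 g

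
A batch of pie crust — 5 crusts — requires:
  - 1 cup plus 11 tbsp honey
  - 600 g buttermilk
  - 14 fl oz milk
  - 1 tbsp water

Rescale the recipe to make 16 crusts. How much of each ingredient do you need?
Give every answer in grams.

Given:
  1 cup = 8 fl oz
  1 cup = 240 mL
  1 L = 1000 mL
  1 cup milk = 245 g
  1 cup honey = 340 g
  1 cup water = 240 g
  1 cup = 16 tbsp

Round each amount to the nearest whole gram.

Scaling factor: 16/5 = 3.2.
honey: (1 cup + 11 tbsp = 1.6875 cup) × 16/5 × 340 g/cup = 1836 g
buttermilk: 600 g × 16/5 = 1920 g
milk: 14 fl oz × 16/5 ÷ 8 fl oz/cup × 245 g/cup = 1372 g
water: 1 tbsp × 16/5 ÷ 16 tbsp/cup × 240 g/cup = 48 g

honey: 1836 g; buttermilk: 1920 g; milk: 1372 g; water: 48 g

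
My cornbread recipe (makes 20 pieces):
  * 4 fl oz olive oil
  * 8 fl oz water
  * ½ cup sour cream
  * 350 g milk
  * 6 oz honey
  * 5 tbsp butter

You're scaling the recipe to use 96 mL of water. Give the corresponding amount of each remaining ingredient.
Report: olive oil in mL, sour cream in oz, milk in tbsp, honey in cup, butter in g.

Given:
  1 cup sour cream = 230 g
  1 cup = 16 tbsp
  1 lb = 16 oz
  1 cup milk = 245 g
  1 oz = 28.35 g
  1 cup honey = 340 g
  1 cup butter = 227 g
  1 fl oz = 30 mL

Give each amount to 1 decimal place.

The original recipe has 240 mL of water, so the scaling factor is 96 ÷ 240 = 2/5 = 0.4.
olive oil: 4 fl oz × 2/5 × 30 mL/fl oz = 48.0 mL
sour cream: 0.5 cup × 2/5 × 230 g/cup ÷ 28.35 g/oz ≈ 1.6 oz
milk: 350 g × 2/5 ÷ 245 g/cup × 16 tbsp/cup ≈ 9.1 tbsp
honey: 6 oz × 2/5 × 28.35 g/oz ÷ 340 g/cup ≈ 0.2 cup
butter: 5 tbsp × 2/5 ÷ 16 tbsp/cup × 227 g/cup ≈ 28.4 g

olive oil: 48.0 mL; sour cream: 1.6 oz; milk: 9.1 tbsp; honey: 0.2 cup; butter: 28.4 g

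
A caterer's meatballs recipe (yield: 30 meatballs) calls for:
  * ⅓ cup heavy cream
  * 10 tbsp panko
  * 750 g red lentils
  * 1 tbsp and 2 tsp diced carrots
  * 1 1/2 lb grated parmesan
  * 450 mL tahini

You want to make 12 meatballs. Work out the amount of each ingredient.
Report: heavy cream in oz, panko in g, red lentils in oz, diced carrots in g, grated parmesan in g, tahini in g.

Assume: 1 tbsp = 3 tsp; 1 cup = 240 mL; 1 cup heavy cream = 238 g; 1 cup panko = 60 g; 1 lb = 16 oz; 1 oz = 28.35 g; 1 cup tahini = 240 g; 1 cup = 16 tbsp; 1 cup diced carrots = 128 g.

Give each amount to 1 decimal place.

Scaling factor: 12/30 = 2/5 = 0.4.
heavy cream: 1/3 cup × 2/5 × 238 g/cup ÷ 28.35 g/oz ≈ 1.1 oz
panko: 10 tbsp × 2/5 ÷ 16 tbsp/cup × 60 g/cup = 15.0 g
red lentils: 750 g × 2/5 ÷ 28.35 g/oz ≈ 10.6 oz
diced carrots: (1 tbsp + 2 tsp = 5/3 tbsp) × 2/5 ÷ 16 tbsp/cup × 128 g/cup ≈ 5.3 g
grated parmesan: 1.5 lb × 2/5 × 16 oz/lb × 28.35 g/oz ≈ 272.2 g
tahini: 450 mL × 2/5 ÷ 240 mL/cup × 240 g/cup = 180.0 g

heavy cream: 1.1 oz; panko: 15.0 g; red lentils: 10.6 oz; diced carrots: 5.3 g; grated parmesan: 272.2 g; tahini: 180.0 g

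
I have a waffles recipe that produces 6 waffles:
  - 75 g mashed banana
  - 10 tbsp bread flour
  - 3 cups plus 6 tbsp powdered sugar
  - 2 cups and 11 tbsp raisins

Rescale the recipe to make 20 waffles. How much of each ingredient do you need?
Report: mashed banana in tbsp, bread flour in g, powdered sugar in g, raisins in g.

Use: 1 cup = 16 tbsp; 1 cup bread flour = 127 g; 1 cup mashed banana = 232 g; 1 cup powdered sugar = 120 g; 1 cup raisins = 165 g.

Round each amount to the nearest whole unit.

mashed banana: 17 tbsp; bread flour: 265 g; powdered sugar: 1350 g; raisins: 1478 g

Scaling factor: 20/6 = 10/3.
mashed banana: 75 g × 10/3 ÷ 232 g/cup × 16 tbsp/cup ≈ 17 tbsp
bread flour: 10 tbsp × 10/3 ÷ 16 tbsp/cup × 127 g/cup ≈ 265 g
powdered sugar: (3 cup + 6 tbsp = 3.375 cup) × 10/3 × 120 g/cup = 1350 g
raisins: (2 cup + 11 tbsp = 2.6875 cup) × 10/3 × 165 g/cup ≈ 1478 g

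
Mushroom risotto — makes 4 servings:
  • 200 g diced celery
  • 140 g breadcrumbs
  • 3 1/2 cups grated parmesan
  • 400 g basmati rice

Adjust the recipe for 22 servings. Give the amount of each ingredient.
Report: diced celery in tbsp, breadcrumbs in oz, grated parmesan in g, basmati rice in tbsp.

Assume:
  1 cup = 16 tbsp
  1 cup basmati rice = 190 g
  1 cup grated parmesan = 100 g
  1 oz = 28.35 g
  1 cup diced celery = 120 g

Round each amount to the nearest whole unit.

diced celery: 147 tbsp; breadcrumbs: 27 oz; grated parmesan: 1925 g; basmati rice: 185 tbsp

Scaling factor: 22/4 = 11/2 = 5.5.
diced celery: 200 g × 11/2 ÷ 120 g/cup × 16 tbsp/cup ≈ 147 tbsp
breadcrumbs: 140 g × 11/2 ÷ 28.35 g/oz ≈ 27 oz
grated parmesan: 3.5 cup × 11/2 × 100 g/cup = 1925 g
basmati rice: 400 g × 11/2 ÷ 190 g/cup × 16 tbsp/cup ≈ 185 tbsp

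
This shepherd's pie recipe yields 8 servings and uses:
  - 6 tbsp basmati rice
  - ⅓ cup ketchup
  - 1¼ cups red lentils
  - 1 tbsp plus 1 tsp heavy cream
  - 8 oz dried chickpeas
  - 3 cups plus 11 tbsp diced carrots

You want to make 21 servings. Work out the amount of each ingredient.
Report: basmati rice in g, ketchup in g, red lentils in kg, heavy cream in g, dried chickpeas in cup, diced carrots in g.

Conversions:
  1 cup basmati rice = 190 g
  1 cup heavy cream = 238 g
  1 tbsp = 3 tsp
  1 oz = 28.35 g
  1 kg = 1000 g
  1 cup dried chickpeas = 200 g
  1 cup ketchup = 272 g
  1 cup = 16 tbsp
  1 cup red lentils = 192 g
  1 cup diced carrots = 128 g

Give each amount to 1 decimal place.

Scaling factor: 21/8 = 2.625.
basmati rice: 6 tbsp × 21/8 ÷ 16 tbsp/cup × 190 g/cup ≈ 187.0 g
ketchup: 1/3 cup × 21/8 × 272 g/cup = 238.0 g
red lentils: 1.25 cup × 21/8 × 192 g/cup ÷ 1000 g/kg ≈ 0.6 kg
heavy cream: (1 tbsp + 1 tsp = 4/3 tbsp) × 21/8 ÷ 16 tbsp/cup × 238 g/cup ≈ 52.1 g
dried chickpeas: 8 oz × 21/8 × 28.35 g/oz ÷ 200 g/cup ≈ 3.0 cup
diced carrots: (3 cup + 11 tbsp = 3.6875 cup) × 21/8 × 128 g/cup = 1239.0 g

basmati rice: 187.0 g; ketchup: 238.0 g; red lentils: 0.6 kg; heavy cream: 52.1 g; dried chickpeas: 3.0 cup; diced carrots: 1239.0 g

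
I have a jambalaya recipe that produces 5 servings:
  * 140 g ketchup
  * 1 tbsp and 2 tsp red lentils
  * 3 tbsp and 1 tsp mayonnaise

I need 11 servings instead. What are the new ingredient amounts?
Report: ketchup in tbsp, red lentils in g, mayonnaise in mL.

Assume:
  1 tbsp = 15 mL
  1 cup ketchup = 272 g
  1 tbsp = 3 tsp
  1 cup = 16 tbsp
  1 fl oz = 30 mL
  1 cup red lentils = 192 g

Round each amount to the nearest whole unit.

ketchup: 18 tbsp; red lentils: 44 g; mayonnaise: 110 mL

Scaling factor: 11/5 = 2.2.
ketchup: 140 g × 11/5 ÷ 272 g/cup × 16 tbsp/cup ≈ 18 tbsp
red lentils: (1 tbsp + 2 tsp = 5/3 tbsp) × 11/5 ÷ 16 tbsp/cup × 192 g/cup = 44 g
mayonnaise: (3 tbsp + 1 tsp = 10/3 tbsp) × 11/5 × 15 mL/tbsp = 110 mL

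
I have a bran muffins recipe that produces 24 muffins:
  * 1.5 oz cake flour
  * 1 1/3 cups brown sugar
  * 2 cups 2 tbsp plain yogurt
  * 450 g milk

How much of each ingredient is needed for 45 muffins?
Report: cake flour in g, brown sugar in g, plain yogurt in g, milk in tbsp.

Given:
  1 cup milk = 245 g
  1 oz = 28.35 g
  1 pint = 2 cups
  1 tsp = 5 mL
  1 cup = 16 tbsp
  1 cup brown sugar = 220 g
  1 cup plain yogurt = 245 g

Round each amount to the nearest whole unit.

cake flour: 80 g; brown sugar: 550 g; plain yogurt: 976 g; milk: 55 tbsp

Scaling factor: 45/24 = 15/8 = 1.875.
cake flour: 1.5 oz × 15/8 × 28.35 g/oz ≈ 80 g
brown sugar: 4/3 cup × 15/8 × 220 g/cup = 550 g
plain yogurt: (2 cup + 2 tbsp = 2.125 cup) × 15/8 × 245 g/cup ≈ 976 g
milk: 450 g × 15/8 ÷ 245 g/cup × 16 tbsp/cup ≈ 55 tbsp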